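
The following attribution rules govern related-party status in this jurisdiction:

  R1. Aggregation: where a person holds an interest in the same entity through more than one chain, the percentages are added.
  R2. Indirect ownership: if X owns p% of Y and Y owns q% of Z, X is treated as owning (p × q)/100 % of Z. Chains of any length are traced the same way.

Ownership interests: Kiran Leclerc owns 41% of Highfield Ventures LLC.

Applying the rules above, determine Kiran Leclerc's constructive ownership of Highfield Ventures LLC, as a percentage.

41%

Direct interest in Highfield Ventures LLC: 41%.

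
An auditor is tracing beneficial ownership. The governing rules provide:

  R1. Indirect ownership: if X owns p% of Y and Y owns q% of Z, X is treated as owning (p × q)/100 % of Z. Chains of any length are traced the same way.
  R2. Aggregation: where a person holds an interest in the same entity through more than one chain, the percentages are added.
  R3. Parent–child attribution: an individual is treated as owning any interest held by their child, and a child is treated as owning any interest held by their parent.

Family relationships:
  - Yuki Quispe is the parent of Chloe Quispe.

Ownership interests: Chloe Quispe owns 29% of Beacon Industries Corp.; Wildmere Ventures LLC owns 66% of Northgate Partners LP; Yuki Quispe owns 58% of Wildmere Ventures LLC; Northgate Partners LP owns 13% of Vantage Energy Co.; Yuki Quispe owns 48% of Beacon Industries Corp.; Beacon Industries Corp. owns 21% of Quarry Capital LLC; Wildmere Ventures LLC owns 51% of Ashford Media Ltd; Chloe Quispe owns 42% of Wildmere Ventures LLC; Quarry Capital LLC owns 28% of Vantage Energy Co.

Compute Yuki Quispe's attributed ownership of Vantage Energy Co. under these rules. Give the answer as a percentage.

By parent–child attribution (R3), Yuki Quispe is treated as also owning Chloe Quispe's interest in Wildmere Ventures LLC, giving 58% + 42% = 100%.
By parent–child attribution (R3), Yuki Quispe is treated as also owning Chloe Quispe's interest in Beacon Industries Corp, giving 48% + 29% = 77%.
Chain via Wildmere Ventures LLC → Northgate Partners LP (R1): 100% × 66% × 13% = 8.58% of Vantage Energy Co.
Chain via Beacon Industries Corp. → Quarry Capital LLC (R1): 77% × 21% × 28% = 4.5276% of Vantage Energy Co.
Aggregating (R2): 8.58% + 4.5276% = 13.1076%.

13.1076%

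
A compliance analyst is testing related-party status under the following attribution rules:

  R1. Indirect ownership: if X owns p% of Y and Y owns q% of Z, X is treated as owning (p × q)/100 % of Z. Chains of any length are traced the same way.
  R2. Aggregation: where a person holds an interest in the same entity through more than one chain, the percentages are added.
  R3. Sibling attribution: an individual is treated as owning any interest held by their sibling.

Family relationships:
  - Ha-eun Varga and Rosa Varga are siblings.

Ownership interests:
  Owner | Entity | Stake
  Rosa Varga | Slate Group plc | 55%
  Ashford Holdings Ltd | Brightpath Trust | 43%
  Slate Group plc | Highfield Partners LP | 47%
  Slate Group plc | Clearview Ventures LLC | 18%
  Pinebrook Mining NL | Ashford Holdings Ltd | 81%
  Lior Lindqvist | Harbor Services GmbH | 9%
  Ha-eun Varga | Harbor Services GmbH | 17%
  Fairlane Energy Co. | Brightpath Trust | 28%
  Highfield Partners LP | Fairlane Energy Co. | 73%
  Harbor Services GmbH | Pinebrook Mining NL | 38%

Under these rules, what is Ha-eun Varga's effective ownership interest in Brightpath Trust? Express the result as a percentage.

By sibling attribution (R3), Ha-eun Varga is treated as owning Rosa Varga's 55% interest in Slate Group plc.
Chain via Harbor Services GmbH → Pinebrook Mining NL → Ashford Holdings Ltd (R1): 17% × 38% × 81% × 43% = 2.250018% of Brightpath Trust.
Chain via Slate Group plc → Highfield Partners LP → Fairlane Energy Co. (R1): 55% × 47% × 73% × 28% = 5.28374% of Brightpath Trust.
Aggregating (R2): 2.250018% + 5.28374% = 7.533758%.

7.533758%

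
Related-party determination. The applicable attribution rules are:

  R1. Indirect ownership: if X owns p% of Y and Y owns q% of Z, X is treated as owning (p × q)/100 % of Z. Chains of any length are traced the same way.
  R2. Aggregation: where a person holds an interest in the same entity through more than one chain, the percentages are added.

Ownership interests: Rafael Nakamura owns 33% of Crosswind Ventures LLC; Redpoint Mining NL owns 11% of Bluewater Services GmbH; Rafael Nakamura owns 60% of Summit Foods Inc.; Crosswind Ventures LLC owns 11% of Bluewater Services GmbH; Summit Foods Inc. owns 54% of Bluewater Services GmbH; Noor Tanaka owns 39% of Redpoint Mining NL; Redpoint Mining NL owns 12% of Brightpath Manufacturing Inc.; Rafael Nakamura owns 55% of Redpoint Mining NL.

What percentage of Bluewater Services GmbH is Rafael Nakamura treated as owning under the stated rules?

Chain via Summit Foods Inc. (R1): 60% × 54% = 32.4% of Bluewater Services GmbH.
Chain via Crosswind Ventures LLC (R1): 33% × 11% = 3.63% of Bluewater Services GmbH.
Chain via Redpoint Mining NL (R1): 55% × 11% = 6.05% of Bluewater Services GmbH.
Aggregating (R2): 32.4% + 3.63% + 6.05% = 42.08%.

42.08%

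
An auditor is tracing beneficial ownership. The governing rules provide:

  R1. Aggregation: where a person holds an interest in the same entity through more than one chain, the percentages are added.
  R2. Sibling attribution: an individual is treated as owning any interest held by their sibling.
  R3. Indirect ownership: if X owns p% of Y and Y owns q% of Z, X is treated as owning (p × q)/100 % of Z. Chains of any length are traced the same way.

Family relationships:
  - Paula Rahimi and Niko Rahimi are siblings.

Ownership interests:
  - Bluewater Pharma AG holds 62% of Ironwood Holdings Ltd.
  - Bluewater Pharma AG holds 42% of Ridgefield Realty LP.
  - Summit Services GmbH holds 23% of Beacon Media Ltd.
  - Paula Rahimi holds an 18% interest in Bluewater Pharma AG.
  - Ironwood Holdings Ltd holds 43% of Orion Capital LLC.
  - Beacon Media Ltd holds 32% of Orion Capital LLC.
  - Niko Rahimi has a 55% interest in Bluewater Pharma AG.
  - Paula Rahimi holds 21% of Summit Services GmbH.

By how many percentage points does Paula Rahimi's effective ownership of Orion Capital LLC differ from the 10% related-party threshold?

By sibling attribution (R2), Paula Rahimi is treated as also owning Niko Rahimi's interest in Bluewater Pharma AG, giving 18% + 55% = 73%.
Chain via Bluewater Pharma AG → Ironwood Holdings Ltd (R3): 73% × 62% × 43% = 19.4618% of Orion Capital LLC.
Chain via Summit Services GmbH → Beacon Media Ltd (R3): 21% × 23% × 32% = 1.5456% of Orion Capital LLC.
Aggregating (R1): 19.4618% + 1.5456% = 21.0074%.
21.0074% exceeds the 10% threshold by 11.0074 percentage points.

11.0074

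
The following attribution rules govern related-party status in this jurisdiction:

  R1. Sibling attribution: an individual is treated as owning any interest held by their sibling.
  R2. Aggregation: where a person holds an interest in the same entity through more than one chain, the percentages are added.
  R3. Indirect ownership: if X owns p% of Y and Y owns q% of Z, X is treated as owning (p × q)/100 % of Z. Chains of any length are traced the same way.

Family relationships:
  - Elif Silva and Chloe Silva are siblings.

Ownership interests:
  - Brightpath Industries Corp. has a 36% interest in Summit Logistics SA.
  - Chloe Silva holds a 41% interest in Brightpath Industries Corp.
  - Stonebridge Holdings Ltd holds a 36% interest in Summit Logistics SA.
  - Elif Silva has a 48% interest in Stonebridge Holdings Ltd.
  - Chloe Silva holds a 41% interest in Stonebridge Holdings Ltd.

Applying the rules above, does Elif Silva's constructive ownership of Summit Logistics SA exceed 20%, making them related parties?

Yes

By sibling attribution (R1), Elif Silva is treated as also owning Chloe Silva's interest in Stonebridge Holdings Ltd, giving 48% + 41% = 89%.
By sibling attribution (R1), Elif Silva is treated as owning Chloe Silva's 41% interest in Brightpath Industries Corp.
Chain via Stonebridge Holdings Ltd (R3): 89% × 36% = 32.04% of Summit Logistics SA.
Chain via Brightpath Industries Corp. (R3): 41% × 36% = 14.76% of Summit Logistics SA.
Aggregating (R2): 32.04% + 14.76% = 46.8%.
46.8% exceeds the 20% threshold, so Elif is a related party to Summit Logistics SA.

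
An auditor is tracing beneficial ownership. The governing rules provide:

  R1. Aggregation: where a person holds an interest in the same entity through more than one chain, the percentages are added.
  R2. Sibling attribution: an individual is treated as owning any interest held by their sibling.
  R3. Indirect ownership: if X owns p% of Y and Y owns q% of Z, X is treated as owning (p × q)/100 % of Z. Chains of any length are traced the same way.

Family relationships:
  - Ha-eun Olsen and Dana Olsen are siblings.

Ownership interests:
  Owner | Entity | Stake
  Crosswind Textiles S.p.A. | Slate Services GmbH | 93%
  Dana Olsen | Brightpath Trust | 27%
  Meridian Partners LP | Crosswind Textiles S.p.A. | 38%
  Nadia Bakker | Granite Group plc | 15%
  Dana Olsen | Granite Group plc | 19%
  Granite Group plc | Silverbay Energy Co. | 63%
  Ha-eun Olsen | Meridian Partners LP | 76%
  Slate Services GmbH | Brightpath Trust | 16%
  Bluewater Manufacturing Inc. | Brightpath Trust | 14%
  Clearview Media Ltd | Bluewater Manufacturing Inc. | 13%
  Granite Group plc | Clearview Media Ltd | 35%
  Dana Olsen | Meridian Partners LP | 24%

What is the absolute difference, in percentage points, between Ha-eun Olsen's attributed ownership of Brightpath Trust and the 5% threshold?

27.77543

By sibling attribution (R2), Ha-eun Olsen is treated as also owning Dana Olsen's interest in Meridian Partners LP, giving 76% + 24% = 100%.
By sibling attribution (R2), Ha-eun Olsen is treated as owning Dana Olsen's 19% interest in Granite Group plc.
By sibling attribution (R2), Ha-eun Olsen is treated as owning Dana Olsen's 27% interest in Brightpath Trust.
Chain via Meridian Partners LP → Crosswind Textiles S.p.A. → Slate Services GmbH (R3): 100% × 38% × 93% × 16% = 5.6544% of Brightpath Trust.
Chain via Granite Group plc → Clearview Media Ltd → Bluewater Manufacturing Inc. (R3): 19% × 35% × 13% × 14% = 0.12103% of Brightpath Trust.
Direct interest in Brightpath Trust: 27%.
Aggregating (R1): 5.6544% + 0.12103% + 27% = 32.77543%.
32.77543% exceeds the 5% threshold by 27.77543 percentage points.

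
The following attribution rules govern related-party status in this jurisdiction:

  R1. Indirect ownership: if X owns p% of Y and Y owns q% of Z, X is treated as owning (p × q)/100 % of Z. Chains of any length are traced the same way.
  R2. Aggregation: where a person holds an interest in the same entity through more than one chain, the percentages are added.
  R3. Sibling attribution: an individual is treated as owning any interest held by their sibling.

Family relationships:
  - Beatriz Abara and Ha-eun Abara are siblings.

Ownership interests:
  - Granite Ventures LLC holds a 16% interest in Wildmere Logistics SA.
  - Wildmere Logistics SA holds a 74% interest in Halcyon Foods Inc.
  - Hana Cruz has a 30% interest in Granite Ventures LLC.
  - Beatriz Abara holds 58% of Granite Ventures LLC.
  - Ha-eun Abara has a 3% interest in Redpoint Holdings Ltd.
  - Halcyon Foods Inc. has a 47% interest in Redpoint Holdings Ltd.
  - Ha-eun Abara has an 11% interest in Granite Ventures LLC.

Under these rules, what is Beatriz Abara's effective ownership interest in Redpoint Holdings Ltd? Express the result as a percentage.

By sibling attribution (R3), Beatriz Abara is treated as also owning Ha-eun Abara's interest in Granite Ventures LLC, giving 58% + 11% = 69%.
By sibling attribution (R3), Beatriz Abara is treated as owning Ha-eun Abara's 3% interest in Redpoint Holdings Ltd.
Chain via Granite Ventures LLC → Wildmere Logistics SA → Halcyon Foods Inc. (R1): 69% × 16% × 74% × 47% = 3.839712% of Redpoint Holdings Ltd.
Direct interest in Redpoint Holdings Ltd: 3%.
Aggregating (R2): 3.839712% + 3% = 6.839712%.

6.839712%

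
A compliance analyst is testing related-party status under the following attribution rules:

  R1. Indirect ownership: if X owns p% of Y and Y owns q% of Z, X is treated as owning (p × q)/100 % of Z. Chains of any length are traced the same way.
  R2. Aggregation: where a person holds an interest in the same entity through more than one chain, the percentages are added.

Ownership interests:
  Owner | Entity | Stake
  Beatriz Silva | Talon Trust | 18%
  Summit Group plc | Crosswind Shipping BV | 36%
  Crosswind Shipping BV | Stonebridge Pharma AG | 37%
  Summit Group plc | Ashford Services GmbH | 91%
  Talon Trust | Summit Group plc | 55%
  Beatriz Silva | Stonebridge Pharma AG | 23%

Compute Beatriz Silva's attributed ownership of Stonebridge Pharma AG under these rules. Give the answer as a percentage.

24.31868%

Chain via Talon Trust → Summit Group plc → Crosswind Shipping BV (R1): 18% × 55% × 36% × 37% = 1.31868% of Stonebridge Pharma AG.
Direct interest in Stonebridge Pharma AG: 23%.
Aggregating (R2): 1.31868% + 23% = 24.31868%.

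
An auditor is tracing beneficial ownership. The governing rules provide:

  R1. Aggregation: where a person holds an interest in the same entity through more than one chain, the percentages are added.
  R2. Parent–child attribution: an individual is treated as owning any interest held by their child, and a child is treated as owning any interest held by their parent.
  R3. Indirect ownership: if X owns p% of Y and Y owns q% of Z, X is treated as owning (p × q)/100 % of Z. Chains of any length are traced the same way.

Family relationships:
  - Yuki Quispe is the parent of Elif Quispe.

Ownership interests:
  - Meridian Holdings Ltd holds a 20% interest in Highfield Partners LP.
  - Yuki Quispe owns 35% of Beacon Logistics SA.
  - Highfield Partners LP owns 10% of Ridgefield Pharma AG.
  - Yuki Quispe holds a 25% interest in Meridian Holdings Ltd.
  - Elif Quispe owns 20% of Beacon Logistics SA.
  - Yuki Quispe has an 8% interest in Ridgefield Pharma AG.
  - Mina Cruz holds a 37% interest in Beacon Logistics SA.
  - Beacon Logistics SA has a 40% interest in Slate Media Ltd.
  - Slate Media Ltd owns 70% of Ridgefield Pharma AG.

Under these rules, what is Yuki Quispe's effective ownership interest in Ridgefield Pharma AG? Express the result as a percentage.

23.9%

By parent–child attribution (R2), Yuki Quispe is treated as also owning Elif Quispe's interest in Beacon Logistics SA, giving 35% + 20% = 55%.
Chain via Meridian Holdings Ltd → Highfield Partners LP (R3): 25% × 20% × 10% = 0.5% of Ridgefield Pharma AG.
Chain via Beacon Logistics SA → Slate Media Ltd (R3): 55% × 40% × 70% = 15.4% of Ridgefield Pharma AG.
Direct interest in Ridgefield Pharma AG: 8%.
Aggregating (R1): 0.5% + 15.4% + 8% = 23.9%.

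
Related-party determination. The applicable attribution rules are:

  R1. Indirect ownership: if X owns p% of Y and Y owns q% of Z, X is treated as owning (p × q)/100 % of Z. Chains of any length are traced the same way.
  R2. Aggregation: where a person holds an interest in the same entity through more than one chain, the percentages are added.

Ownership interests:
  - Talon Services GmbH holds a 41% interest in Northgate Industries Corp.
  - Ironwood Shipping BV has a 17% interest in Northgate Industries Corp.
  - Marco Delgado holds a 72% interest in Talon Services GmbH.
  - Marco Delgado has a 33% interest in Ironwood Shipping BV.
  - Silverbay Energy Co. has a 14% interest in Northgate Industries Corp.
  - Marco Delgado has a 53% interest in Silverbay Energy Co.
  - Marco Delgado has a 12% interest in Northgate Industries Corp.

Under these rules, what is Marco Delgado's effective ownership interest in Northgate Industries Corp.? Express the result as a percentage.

Chain via Silverbay Energy Co. (R1): 53% × 14% = 7.42% of Northgate Industries Corp.
Chain via Ironwood Shipping BV (R1): 33% × 17% = 5.61% of Northgate Industries Corp.
Chain via Talon Services GmbH (R1): 72% × 41% = 29.52% of Northgate Industries Corp.
Direct interest in Northgate Industries Corp: 12%.
Aggregating (R2): 7.42% + 5.61% + 29.52% + 12% = 54.55%.

54.55%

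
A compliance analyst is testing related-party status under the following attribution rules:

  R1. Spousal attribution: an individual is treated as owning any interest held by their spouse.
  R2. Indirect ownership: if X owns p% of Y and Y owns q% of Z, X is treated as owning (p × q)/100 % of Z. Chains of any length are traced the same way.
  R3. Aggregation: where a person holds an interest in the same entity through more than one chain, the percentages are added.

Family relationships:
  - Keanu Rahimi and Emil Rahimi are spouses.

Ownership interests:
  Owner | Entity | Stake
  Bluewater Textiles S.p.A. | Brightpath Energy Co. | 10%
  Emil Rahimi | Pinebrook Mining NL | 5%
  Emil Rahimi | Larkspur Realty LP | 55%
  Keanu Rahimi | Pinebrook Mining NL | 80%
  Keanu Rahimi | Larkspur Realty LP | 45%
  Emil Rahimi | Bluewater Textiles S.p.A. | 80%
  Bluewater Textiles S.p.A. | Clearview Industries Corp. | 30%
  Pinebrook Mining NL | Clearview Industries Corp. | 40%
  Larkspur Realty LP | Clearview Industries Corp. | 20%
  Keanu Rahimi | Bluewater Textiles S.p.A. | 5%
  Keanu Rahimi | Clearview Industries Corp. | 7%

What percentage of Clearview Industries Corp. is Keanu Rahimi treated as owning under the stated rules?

By spousal attribution (R1), Keanu Rahimi is treated as also owning Emil Rahimi's interest in Larkspur Realty LP, giving 45% + 55% = 100%.
By spousal attribution (R1), Keanu Rahimi is treated as also owning Emil Rahimi's interest in Bluewater Textiles S.p.A, giving 5% + 80% = 85%.
By spousal attribution (R1), Keanu Rahimi is treated as also owning Emil Rahimi's interest in Pinebrook Mining NL, giving 80% + 5% = 85%.
Chain via Larkspur Realty LP (R2): 100% × 20% = 20% of Clearview Industries Corp.
Chain via Bluewater Textiles S.p.A. (R2): 85% × 30% = 25.5% of Clearview Industries Corp.
Chain via Pinebrook Mining NL (R2): 85% × 40% = 34% of Clearview Industries Corp.
Direct interest in Clearview Industries Corp: 7%.
Aggregating (R3): 20% + 25.5% + 34% + 7% = 86.5%.

86.5%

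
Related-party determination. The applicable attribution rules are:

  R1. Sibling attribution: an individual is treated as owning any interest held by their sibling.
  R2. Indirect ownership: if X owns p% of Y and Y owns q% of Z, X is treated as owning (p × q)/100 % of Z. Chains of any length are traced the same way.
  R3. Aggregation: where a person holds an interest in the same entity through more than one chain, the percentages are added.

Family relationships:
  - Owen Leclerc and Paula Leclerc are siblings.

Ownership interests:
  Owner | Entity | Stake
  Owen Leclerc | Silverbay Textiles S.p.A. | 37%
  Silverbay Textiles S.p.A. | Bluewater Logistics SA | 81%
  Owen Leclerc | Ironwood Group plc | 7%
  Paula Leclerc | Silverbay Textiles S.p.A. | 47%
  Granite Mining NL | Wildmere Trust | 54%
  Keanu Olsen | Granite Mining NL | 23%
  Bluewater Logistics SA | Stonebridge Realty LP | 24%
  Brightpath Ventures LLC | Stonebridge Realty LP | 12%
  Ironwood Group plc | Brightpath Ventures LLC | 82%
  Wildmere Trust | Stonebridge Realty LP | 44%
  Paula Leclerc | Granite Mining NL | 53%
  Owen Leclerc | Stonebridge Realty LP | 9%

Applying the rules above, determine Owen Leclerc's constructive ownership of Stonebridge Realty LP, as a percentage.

By sibling attribution (R1), Owen Leclerc is treated as also owning Paula Leclerc's interest in Silverbay Textiles S.p.A, giving 37% + 47% = 84%.
By sibling attribution (R1), Owen Leclerc is treated as owning Paula Leclerc's 53% interest in Granite Mining NL.
Chain via Silverbay Textiles S.p.A. → Bluewater Logistics SA (R2): 84% × 81% × 24% = 16.3296% of Stonebridge Realty LP.
Chain via Ironwood Group plc → Brightpath Ventures LLC (R2): 7% × 82% × 12% = 0.6888% of Stonebridge Realty LP.
Direct interest in Stonebridge Realty LP: 9%.
Chain via Granite Mining NL → Wildmere Trust (R2): 53% × 54% × 44% = 12.5928% of Stonebridge Realty LP.
Aggregating (R3): 16.3296% + 0.6888% + 9% + 12.5928% = 38.6112%.

38.6112%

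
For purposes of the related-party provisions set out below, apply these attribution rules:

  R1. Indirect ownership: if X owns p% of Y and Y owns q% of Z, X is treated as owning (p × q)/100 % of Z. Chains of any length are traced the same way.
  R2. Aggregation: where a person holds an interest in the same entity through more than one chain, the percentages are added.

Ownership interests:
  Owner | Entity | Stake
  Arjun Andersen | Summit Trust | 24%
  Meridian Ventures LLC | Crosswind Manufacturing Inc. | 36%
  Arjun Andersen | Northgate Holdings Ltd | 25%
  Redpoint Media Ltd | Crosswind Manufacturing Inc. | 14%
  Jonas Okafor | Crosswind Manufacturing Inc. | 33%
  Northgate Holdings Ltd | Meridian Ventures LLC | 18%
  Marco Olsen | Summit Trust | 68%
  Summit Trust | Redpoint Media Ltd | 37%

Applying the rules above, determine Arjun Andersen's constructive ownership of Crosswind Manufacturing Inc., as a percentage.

2.8632%

Chain via Northgate Holdings Ltd → Meridian Ventures LLC (R1): 25% × 18% × 36% = 1.62% of Crosswind Manufacturing Inc.
Chain via Summit Trust → Redpoint Media Ltd (R1): 24% × 37% × 14% = 1.2432% of Crosswind Manufacturing Inc.
Aggregating (R2): 1.62% + 1.2432% = 2.8632%.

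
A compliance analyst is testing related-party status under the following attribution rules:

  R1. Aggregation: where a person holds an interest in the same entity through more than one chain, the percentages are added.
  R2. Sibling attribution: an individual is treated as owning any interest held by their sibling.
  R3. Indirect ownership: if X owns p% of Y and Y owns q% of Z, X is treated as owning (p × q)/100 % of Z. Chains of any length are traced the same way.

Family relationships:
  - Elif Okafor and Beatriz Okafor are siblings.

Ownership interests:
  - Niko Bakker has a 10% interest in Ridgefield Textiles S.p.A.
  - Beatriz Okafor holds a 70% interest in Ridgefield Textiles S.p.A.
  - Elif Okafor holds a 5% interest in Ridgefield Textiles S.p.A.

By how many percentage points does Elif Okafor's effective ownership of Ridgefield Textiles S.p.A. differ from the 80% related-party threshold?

By sibling attribution (R2), Elif Okafor is treated as also owning Beatriz Okafor's interest in Ridgefield Textiles S.p.A, giving 5% + 70% = 75%.
Direct interest in Ridgefield Textiles S.p.A: 75%.
75% falls short of the 80% threshold by 5 percentage points.

5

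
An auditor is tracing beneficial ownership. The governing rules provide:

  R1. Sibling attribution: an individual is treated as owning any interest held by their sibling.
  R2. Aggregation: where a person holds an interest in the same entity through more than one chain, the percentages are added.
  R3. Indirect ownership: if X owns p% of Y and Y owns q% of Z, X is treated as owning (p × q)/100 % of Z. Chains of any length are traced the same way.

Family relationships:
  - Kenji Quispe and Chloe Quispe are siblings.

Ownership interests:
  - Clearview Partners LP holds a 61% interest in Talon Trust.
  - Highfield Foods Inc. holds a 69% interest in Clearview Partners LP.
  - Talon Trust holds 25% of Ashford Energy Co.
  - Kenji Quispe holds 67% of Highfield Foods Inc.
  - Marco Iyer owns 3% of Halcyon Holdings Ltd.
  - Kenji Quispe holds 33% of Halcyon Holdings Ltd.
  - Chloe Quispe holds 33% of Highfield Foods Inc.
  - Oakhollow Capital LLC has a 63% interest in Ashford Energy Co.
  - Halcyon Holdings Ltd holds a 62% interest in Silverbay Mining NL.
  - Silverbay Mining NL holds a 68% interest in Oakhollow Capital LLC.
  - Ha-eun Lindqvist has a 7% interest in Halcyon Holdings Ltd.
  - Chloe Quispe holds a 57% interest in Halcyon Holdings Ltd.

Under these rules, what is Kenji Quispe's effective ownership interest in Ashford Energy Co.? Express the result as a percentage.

34.42722%

By sibling attribution (R1), Kenji Quispe is treated as also owning Chloe Quispe's interest in Highfield Foods Inc, giving 67% + 33% = 100%.
By sibling attribution (R1), Kenji Quispe is treated as also owning Chloe Quispe's interest in Halcyon Holdings Ltd, giving 33% + 57% = 90%.
Chain via Highfield Foods Inc. → Clearview Partners LP → Talon Trust (R3): 100% × 69% × 61% × 25% = 10.5225% of Ashford Energy Co.
Chain via Halcyon Holdings Ltd → Silverbay Mining NL → Oakhollow Capital LLC (R3): 90% × 62% × 68% × 63% = 23.90472% of Ashford Energy Co.
Aggregating (R2): 10.5225% + 23.90472% = 34.42722%.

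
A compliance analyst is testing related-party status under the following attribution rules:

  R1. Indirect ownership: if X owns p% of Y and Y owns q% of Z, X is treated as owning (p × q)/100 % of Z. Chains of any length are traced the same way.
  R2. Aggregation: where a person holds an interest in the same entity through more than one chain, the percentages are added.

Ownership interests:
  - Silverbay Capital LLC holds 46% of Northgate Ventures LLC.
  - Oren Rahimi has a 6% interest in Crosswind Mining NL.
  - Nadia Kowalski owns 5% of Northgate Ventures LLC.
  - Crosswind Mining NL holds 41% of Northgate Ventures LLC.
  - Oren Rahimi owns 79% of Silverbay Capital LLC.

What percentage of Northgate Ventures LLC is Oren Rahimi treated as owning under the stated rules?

Chain via Crosswind Mining NL (R1): 6% × 41% = 2.46% of Northgate Ventures LLC.
Chain via Silverbay Capital LLC (R1): 79% × 46% = 36.34% of Northgate Ventures LLC.
Aggregating (R2): 2.46% + 36.34% = 38.8%.

38.8%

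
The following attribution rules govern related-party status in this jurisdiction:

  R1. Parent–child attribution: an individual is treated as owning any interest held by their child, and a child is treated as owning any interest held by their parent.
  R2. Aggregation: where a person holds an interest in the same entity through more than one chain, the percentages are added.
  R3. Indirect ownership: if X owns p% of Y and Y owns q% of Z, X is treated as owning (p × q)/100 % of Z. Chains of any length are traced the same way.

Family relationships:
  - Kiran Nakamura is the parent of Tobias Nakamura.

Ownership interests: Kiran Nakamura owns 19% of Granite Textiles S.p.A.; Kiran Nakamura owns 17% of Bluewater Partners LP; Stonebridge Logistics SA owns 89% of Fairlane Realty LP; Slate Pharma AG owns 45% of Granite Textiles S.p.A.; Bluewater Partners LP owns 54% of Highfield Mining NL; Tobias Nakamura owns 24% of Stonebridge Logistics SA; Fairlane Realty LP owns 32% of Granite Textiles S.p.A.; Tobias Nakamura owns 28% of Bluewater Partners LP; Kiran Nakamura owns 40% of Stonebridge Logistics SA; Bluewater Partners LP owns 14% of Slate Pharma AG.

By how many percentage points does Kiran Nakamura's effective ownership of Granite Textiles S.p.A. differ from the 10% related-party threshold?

30.0622

By parent–child attribution (R1), Kiran Nakamura is treated as also owning Tobias Nakamura's interest in Stonebridge Logistics SA, giving 40% + 24% = 64%.
By parent–child attribution (R1), Kiran Nakamura is treated as also owning Tobias Nakamura's interest in Bluewater Partners LP, giving 17% + 28% = 45%.
Chain via Stonebridge Logistics SA → Fairlane Realty LP (R3): 64% × 89% × 32% = 18.2272% of Granite Textiles S.p.A.
Chain via Bluewater Partners LP → Slate Pharma AG (R3): 45% × 14% × 45% = 2.835% of Granite Textiles S.p.A.
Direct interest in Granite Textiles S.p.A: 19%.
Aggregating (R2): 18.2272% + 2.835% + 19% = 40.0622%.
40.0622% exceeds the 10% threshold by 30.0622 percentage points.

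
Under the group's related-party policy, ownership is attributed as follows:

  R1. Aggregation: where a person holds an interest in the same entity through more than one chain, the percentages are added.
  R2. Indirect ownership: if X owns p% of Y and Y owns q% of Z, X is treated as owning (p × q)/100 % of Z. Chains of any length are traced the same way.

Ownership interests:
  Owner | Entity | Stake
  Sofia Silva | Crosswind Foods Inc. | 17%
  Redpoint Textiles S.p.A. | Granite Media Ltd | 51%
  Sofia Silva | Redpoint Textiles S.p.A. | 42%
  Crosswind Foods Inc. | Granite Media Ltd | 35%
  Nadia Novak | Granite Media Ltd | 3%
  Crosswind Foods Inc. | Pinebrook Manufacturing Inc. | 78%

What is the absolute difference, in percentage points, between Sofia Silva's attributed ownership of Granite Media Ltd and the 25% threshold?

2.37

Chain via Crosswind Foods Inc. (R2): 17% × 35% = 5.95% of Granite Media Ltd.
Chain via Redpoint Textiles S.p.A. (R2): 42% × 51% = 21.42% of Granite Media Ltd.
Aggregating (R1): 5.95% + 21.42% = 27.37%.
27.37% exceeds the 25% threshold by 2.37 percentage points.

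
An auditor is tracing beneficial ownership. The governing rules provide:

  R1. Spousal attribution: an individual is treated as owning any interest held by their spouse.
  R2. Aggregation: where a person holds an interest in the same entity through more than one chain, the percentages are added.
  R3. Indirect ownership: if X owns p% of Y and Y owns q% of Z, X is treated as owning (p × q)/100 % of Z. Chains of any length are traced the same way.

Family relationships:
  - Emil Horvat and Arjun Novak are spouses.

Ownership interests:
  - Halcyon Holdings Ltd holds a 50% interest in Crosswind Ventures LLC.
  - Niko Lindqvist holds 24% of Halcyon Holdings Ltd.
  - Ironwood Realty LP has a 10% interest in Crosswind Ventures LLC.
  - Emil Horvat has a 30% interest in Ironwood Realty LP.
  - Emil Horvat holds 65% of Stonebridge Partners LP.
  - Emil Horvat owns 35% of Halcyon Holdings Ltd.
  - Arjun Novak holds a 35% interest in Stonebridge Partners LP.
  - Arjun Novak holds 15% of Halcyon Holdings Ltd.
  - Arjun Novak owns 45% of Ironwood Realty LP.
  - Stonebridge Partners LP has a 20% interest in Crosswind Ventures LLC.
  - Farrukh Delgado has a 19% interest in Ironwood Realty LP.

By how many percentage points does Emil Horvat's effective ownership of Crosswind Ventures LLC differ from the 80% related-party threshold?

27.5

By spousal attribution (R1), Emil Horvat is treated as also owning Arjun Novak's interest in Stonebridge Partners LP, giving 65% + 35% = 100%.
By spousal attribution (R1), Emil Horvat is treated as also owning Arjun Novak's interest in Halcyon Holdings Ltd, giving 35% + 15% = 50%.
By spousal attribution (R1), Emil Horvat is treated as also owning Arjun Novak's interest in Ironwood Realty LP, giving 30% + 45% = 75%.
Chain via Stonebridge Partners LP (R3): 100% × 20% = 20% of Crosswind Ventures LLC.
Chain via Halcyon Holdings Ltd (R3): 50% × 50% = 25% of Crosswind Ventures LLC.
Chain via Ironwood Realty LP (R3): 75% × 10% = 7.5% of Crosswind Ventures LLC.
Aggregating (R2): 20% + 25% + 7.5% = 52.5%.
52.5% falls short of the 80% threshold by 27.5 percentage points.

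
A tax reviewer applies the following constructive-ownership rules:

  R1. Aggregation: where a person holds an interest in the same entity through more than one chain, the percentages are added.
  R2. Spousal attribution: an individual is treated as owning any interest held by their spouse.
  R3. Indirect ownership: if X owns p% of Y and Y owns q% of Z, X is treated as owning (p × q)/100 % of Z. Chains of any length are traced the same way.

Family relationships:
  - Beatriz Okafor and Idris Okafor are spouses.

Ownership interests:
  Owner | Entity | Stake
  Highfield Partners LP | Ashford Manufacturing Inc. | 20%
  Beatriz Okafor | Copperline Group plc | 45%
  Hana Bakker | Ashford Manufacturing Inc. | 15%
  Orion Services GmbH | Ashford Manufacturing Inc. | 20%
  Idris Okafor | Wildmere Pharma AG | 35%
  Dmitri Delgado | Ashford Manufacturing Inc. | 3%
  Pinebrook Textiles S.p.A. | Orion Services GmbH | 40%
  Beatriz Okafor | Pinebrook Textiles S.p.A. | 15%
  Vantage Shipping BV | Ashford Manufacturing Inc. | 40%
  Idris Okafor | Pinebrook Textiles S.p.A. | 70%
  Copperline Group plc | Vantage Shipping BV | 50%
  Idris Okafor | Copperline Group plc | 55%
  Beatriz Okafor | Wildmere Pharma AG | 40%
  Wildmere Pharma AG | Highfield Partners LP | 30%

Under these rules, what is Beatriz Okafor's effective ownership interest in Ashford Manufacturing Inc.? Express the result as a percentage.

31.3%

By spousal attribution (R2), Beatriz Okafor is treated as also owning Idris Okafor's interest in Copperline Group plc, giving 45% + 55% = 100%.
By spousal attribution (R2), Beatriz Okafor is treated as also owning Idris Okafor's interest in Pinebrook Textiles S.p.A, giving 15% + 70% = 85%.
By spousal attribution (R2), Beatriz Okafor is treated as also owning Idris Okafor's interest in Wildmere Pharma AG, giving 40% + 35% = 75%.
Chain via Copperline Group plc → Vantage Shipping BV (R3): 100% × 50% × 40% = 20% of Ashford Manufacturing Inc.
Chain via Pinebrook Textiles S.p.A. → Orion Services GmbH (R3): 85% × 40% × 20% = 6.8% of Ashford Manufacturing Inc.
Chain via Wildmere Pharma AG → Highfield Partners LP (R3): 75% × 30% × 20% = 4.5% of Ashford Manufacturing Inc.
Aggregating (R1): 20% + 6.8% + 4.5% = 31.3%.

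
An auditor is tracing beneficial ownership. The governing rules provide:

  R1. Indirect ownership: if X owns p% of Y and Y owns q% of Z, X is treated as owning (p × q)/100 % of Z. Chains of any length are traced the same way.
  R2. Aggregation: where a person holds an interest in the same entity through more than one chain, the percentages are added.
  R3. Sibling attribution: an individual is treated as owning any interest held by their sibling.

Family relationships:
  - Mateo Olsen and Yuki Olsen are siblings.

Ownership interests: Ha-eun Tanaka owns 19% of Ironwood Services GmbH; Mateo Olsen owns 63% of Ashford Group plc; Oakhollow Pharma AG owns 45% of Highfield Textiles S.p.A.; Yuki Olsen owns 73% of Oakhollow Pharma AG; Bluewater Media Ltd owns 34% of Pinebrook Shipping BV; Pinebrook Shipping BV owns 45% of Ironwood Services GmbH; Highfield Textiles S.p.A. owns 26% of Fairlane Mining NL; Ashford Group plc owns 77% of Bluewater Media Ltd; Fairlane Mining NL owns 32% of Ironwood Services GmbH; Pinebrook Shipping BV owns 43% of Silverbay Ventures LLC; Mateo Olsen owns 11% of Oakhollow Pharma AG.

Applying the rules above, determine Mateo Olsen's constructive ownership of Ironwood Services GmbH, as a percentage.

By sibling attribution (R3), Mateo Olsen is treated as also owning Yuki Olsen's interest in Oakhollow Pharma AG, giving 11% + 73% = 84%.
Chain via Ashford Group plc → Bluewater Media Ltd → Pinebrook Shipping BV (R1): 63% × 77% × 34% × 45% = 7.42203% of Ironwood Services GmbH.
Chain via Oakhollow Pharma AG → Highfield Textiles S.p.A. → Fairlane Mining NL (R1): 84% × 45% × 26% × 32% = 3.14496% of Ironwood Services GmbH.
Aggregating (R2): 7.42203% + 3.14496% = 10.56699%.

10.56699%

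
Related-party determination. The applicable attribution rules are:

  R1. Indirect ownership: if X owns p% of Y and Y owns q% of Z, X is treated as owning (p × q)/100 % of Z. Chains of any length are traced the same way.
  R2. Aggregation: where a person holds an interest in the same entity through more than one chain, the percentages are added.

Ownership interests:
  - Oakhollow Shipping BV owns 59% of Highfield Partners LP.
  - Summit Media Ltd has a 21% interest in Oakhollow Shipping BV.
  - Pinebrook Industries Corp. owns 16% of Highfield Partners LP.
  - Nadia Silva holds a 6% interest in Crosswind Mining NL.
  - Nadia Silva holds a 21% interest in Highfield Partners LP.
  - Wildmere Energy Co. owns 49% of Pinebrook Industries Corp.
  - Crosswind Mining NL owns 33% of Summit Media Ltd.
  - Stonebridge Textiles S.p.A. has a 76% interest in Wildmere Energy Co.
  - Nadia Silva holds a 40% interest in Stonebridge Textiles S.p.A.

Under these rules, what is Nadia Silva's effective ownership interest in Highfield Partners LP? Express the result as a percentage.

23.628682%

Chain via Crosswind Mining NL → Summit Media Ltd → Oakhollow Shipping BV (R1): 6% × 33% × 21% × 59% = 0.245322% of Highfield Partners LP.
Chain via Stonebridge Textiles S.p.A. → Wildmere Energy Co. → Pinebrook Industries Corp. (R1): 40% × 76% × 49% × 16% = 2.38336% of Highfield Partners LP.
Direct interest in Highfield Partners LP: 21%.
Aggregating (R2): 0.245322% + 2.38336% + 21% = 23.628682%.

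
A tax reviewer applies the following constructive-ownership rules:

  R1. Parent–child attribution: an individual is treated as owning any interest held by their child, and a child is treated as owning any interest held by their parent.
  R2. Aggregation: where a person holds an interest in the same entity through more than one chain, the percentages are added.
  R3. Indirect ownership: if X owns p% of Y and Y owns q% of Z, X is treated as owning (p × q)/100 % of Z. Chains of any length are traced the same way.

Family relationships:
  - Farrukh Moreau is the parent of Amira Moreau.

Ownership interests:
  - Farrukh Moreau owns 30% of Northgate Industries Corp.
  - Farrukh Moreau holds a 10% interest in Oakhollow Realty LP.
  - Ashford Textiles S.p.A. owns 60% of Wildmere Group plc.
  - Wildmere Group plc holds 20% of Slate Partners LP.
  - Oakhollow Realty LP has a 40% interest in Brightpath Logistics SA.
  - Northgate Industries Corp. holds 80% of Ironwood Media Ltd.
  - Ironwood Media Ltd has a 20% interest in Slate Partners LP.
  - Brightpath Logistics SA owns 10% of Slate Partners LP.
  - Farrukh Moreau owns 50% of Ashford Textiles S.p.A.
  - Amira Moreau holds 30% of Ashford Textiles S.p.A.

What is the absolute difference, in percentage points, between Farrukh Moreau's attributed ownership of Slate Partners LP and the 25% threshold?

10.2

By parent–child attribution (R1), Farrukh Moreau is treated as also owning Amira Moreau's interest in Ashford Textiles S.p.A, giving 50% + 30% = 80%.
Chain via Oakhollow Realty LP → Brightpath Logistics SA (R3): 10% × 40% × 10% = 0.4% of Slate Partners LP.
Chain via Northgate Industries Corp. → Ironwood Media Ltd (R3): 30% × 80% × 20% = 4.8% of Slate Partners LP.
Chain via Ashford Textiles S.p.A. → Wildmere Group plc (R3): 80% × 60% × 20% = 9.6% of Slate Partners LP.
Aggregating (R2): 0.4% + 4.8% + 9.6% = 14.8%.
14.8% falls short of the 25% threshold by 10.2 percentage points.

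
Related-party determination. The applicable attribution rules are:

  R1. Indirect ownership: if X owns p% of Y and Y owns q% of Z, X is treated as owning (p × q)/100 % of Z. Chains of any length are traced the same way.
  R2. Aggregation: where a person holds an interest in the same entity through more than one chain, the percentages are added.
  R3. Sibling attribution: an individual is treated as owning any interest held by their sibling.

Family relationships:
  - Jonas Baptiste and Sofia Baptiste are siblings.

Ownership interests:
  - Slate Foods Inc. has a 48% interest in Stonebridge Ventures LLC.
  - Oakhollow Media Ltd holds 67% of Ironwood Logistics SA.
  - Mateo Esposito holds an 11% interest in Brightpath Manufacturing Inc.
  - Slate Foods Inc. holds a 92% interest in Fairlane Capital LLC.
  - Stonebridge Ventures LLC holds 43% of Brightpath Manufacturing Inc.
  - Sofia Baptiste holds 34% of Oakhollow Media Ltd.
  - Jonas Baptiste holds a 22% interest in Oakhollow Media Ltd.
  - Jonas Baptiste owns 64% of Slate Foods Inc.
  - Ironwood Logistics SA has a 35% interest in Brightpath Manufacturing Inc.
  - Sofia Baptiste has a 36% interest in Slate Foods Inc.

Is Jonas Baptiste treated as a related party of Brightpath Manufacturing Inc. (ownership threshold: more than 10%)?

Yes

By sibling attribution (R3), Jonas Baptiste is treated as also owning Sofia Baptiste's interest in Slate Foods Inc, giving 64% + 36% = 100%.
By sibling attribution (R3), Jonas Baptiste is treated as also owning Sofia Baptiste's interest in Oakhollow Media Ltd, giving 22% + 34% = 56%.
Chain via Slate Foods Inc. → Stonebridge Ventures LLC (R1): 100% × 48% × 43% = 20.64% of Brightpath Manufacturing Inc.
Chain via Oakhollow Media Ltd → Ironwood Logistics SA (R1): 56% × 67% × 35% = 13.132% of Brightpath Manufacturing Inc.
Aggregating (R2): 20.64% + 13.132% = 33.772%.
33.772% exceeds the 10% threshold, so Jonas is a related party to Brightpath Manufacturing Inc.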